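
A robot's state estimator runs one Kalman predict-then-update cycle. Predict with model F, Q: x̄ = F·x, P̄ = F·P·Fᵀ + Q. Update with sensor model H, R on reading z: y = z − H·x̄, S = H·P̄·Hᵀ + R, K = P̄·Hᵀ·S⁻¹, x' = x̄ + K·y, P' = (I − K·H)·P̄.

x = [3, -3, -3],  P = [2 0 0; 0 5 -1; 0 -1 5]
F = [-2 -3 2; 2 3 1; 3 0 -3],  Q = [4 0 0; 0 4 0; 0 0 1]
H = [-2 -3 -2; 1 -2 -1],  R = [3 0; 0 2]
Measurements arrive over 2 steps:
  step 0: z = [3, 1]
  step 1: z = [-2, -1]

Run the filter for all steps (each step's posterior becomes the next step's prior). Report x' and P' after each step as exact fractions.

step 0: x' = [-14561/5309, -54950/5309, 89774/5309], P' = [118231/79635 260374/79635 -474733/79635; 260374/79635 1050616/79635 -1814722/79635; -474733/79635 -1814722/79635 3188569/79635]
step 1: x' = [-1746958186/10716845395, -7765403649/10716845395, 23639558711/10716845395], P' = [8638886102/10716845395 5193492693/10716845395 -11990920412/10716845395; 5193492693/10716845395 38020725839/21433690790 -31191764118/10716845395; -11990920412/10716845395 -31191764118/10716845395 58274692922/10716845395]

step 0: x̄ = F·x = [-3, -6, 18]
step 0: P̄ = F·P·Fᵀ + Q = [89 -46 -51; -46 56 6; -51 6 64]
step 0: y = z − H·x̄ = [15, 10]
step 0: S = H·P̄·Hᵀ + R = [231 282; 282 689]
step 0: K = P̄·Hᵀ·S⁻¹ = [-22706/79635 12036/26545; -14384/79635 -4356/26545; 5498/79635 -5643/26545]
step 0: x' = x̄ + K·y = [-14561/5309, -54950/5309, 89774/5309]
step 0: P' = (I − K·H)·P̄ = [118231/79635 260374/79635 -474733/79635; 260374/79635 1050616/79635 -1814722/79635; -474733/79635 -1814722/79635 3188569/79635]
step 1: x̄ = F·x = [373520/5309, -104198/5309, -313005/5309]
step 1: P̄ = F·P·Fᵀ + Q = [10340060/15927 -2613890/15927 -2947564/5309; -2613890/15927 3772801/79635 3747914/26545; -2947564/5309 3747914/26545 12795343/26545]
step 1: y = z − H·x̄ = [-202182/5309, -900230/5309]
step 1: S = H·P̄·Hᵀ + R = [18923254/79635 20548336/26545; 20548336/26545 97005497/26545]
step 1: K = P̄·Hᵀ·S⁻¹ = [-2958803153/10716845395 5121410564/10716845395; -3356363939/21433690790 -817734514/10716845395; 335915778/10716845395 -3941042549/10716845395]
step 1: x' = x̄ + K·y = [-1746958186/10716845395, -7765403649/10716845395, 23639558711/10716845395]
step 1: P' = (I − K·H)·P̄ = [8638886102/10716845395 5193492693/10716845395 -11990920412/10716845395; 5193492693/10716845395 38020725839/21433690790 -31191764118/10716845395; -11990920412/10716845395 -31191764118/10716845395 58274692922/10716845395]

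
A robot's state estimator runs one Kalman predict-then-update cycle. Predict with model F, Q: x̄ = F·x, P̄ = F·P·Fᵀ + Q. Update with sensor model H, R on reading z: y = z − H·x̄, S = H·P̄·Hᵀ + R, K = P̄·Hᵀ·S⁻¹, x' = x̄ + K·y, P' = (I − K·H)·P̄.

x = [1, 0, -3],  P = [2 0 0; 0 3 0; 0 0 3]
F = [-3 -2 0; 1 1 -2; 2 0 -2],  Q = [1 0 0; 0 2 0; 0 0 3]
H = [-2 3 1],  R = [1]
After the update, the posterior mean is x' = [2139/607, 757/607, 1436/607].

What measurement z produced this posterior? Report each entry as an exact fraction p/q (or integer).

z = [-1]

x̄ = F·x = [-3, 7, 8]
P̄ = F·P·Fᵀ + Q = [31 -12 -12; -12 19 16; -12 16 23]
S = H·P̄·Hᵀ + R = [607]
K = P̄·Hᵀ·S⁻¹ = [-110/607; 97/607; 95/607]
x' − x̄ = [3960/607, -3492/607, -3420/607] = K·y
y = (KᵀK)⁻¹·Kᵀ·(x' − x̄) = [-36]
z = y + H·x̄ = [-36] + [35] = [-1]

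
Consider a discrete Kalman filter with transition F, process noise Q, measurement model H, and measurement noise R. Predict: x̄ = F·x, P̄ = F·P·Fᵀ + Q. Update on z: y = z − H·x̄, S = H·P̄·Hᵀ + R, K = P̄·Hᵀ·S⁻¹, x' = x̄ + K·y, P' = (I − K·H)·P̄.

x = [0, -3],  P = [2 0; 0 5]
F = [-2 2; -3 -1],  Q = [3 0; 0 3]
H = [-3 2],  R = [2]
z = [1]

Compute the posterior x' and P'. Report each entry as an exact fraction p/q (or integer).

x̄ = F·x = [-6, 3]
P̄ = F·P·Fᵀ + Q = [31 2; 2 26]
y = z − H·x̄ = [-23]
S = H·P̄·Hᵀ + R = [361]
K = P̄·Hᵀ·S⁻¹ = [-89/361; 46/361]
x' = x̄ + K·y = [-119/361, 25/361]
P' = (I − K·H)·P̄ = [3270/361 4816/361; 4816/361 7270/361]

x' = [-119/361, 25/361]
P' = [3270/361 4816/361; 4816/361 7270/361]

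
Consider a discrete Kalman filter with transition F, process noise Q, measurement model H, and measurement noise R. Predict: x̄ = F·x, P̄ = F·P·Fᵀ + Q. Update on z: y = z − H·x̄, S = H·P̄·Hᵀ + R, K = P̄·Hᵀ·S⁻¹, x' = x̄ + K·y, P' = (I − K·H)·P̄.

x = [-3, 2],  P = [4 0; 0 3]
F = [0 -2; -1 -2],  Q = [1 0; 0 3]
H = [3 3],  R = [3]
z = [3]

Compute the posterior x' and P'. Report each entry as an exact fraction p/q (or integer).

x̄ = F·x = [-4, -1]
P̄ = F·P·Fᵀ + Q = [13 12; 12 19]
y = z − H·x̄ = [18]
S = H·P̄·Hᵀ + R = [507]
K = P̄·Hᵀ·S⁻¹ = [25/169; 31/169]
x' = x̄ + K·y = [-226/169, 389/169]
P' = (I − K·H)·P̄ = [322/169 -297/169; -297/169 328/169]

x' = [-226/169, 389/169]
P' = [322/169 -297/169; -297/169 328/169]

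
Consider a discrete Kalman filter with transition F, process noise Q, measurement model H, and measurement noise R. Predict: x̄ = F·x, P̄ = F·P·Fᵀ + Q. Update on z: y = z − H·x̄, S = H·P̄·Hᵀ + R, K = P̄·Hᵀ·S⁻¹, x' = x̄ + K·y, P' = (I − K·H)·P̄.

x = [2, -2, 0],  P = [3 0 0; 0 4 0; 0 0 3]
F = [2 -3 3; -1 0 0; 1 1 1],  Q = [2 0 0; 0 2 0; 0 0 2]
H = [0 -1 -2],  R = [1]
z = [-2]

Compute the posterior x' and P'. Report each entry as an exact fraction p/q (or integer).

x̄ = F·x = [10, -2, 0]
P̄ = F·P·Fᵀ + Q = [77 -6 3; -6 5 -3; 3 -3 12]
y = z − H·x̄ = [-4]
S = H·P̄·Hᵀ + R = [42]
K = P̄·Hᵀ·S⁻¹ = [0; 1/42; -1/2]
x' = x̄ + K·y = [10, -44/21, 2]
P' = (I − K·H)·P̄ = [77 -6 3; -6 209/42 -5/2; 3 -5/2 3/2]

x' = [10, -44/21, 2]
P' = [77 -6 3; -6 209/42 -5/2; 3 -5/2 3/2]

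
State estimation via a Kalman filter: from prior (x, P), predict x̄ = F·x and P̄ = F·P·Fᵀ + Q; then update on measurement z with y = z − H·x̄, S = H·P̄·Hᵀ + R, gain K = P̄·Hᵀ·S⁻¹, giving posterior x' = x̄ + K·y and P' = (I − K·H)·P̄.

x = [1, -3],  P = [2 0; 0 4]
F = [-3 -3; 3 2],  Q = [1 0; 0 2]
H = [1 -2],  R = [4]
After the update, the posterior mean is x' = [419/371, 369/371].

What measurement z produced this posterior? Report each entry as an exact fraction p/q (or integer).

x̄ = F·x = [6, -3]
P̄ = F·P·Fᵀ + Q = [55 -42; -42 36]
S = H·P̄·Hᵀ + R = [371]
K = P̄·Hᵀ·S⁻¹ = [139/371; -114/371]
x' − x̄ = [-1807/371, 1482/371] = K·y
y = (KᵀK)⁻¹·Kᵀ·(x' − x̄) = [-13]
z = y + H·x̄ = [-13] + [12] = [-1]

z = [-1]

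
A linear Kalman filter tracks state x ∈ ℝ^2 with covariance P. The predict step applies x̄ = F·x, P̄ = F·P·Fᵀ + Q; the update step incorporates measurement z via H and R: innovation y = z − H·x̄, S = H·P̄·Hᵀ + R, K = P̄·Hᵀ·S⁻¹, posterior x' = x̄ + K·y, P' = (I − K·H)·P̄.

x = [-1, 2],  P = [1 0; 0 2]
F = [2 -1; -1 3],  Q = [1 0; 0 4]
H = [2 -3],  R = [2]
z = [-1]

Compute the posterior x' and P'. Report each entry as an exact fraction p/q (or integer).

x̄ = F·x = [-4, 7]
P̄ = F·P·Fᵀ + Q = [7 -8; -8 23]
y = z − H·x̄ = [28]
S = H·P̄·Hᵀ + R = [333]
K = P̄·Hᵀ·S⁻¹ = [38/333; -85/333]
x' = x̄ + K·y = [-268/333, -49/333]
P' = (I − K·H)·P̄ = [887/333 566/333; 566/333 434/333]

x' = [-268/333, -49/333]
P' = [887/333 566/333; 566/333 434/333]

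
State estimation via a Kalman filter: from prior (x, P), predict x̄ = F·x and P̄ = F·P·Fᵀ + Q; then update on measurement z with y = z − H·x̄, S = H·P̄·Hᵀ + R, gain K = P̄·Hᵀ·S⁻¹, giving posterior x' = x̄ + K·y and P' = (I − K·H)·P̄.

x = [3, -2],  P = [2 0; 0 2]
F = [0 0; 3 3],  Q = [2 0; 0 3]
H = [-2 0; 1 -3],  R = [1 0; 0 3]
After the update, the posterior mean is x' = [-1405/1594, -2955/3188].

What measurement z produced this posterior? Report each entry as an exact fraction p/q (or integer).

z = [2, 2]

x̄ = F·x = [0, 3]
P̄ = F·P·Fᵀ + Q = [2 0; 0 39]
S = H·P̄·Hᵀ + R = [9 -4; -4 356]
K = P̄·Hᵀ·S⁻¹ = [-354/797 1/1594; -117/797 -1053/3188]
x' − x̄ = [-1405/1594, -12519/3188] = K·y
y = (KᵀK)⁻¹·Kᵀ·(x' − x̄) = [2, 11]
z = y + H·x̄ = [2, 11] + [0, -9] = [2, 2]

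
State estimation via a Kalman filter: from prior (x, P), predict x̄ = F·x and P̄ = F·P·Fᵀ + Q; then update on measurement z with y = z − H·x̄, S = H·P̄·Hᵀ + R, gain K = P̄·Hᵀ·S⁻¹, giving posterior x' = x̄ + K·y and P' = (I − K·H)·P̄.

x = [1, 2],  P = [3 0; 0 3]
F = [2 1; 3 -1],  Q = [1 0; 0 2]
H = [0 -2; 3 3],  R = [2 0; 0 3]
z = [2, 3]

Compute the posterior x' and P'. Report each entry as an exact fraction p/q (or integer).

x̄ = F·x = [4, 1]
P̄ = F·P·Fᵀ + Q = [16 15; 15 32]
y = z − H·x̄ = [4, -12]
S = H·P̄·Hᵀ + R = [130 -282; -282 705]
K = P̄·Hᵀ·S⁻¹ = [18/43 605/2021; -19/43 1/43]
x' = x̄ + K·y = [4208/2021, -45/43]
P' = (I − K·H)·P̄ = [1451/2021 -18/43; -18/43 19/43]

x' = [4208/2021, -45/43]
P' = [1451/2021 -18/43; -18/43 19/43]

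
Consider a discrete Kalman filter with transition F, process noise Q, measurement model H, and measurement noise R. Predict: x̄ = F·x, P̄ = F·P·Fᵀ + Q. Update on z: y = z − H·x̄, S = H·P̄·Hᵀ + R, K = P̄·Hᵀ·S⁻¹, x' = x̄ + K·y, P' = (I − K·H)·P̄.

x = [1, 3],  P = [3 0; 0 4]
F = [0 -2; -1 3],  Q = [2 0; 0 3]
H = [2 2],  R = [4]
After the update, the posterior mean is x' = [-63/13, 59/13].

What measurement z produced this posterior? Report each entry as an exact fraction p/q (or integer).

z = [-1]

x̄ = F·x = [-6, 8]
P̄ = F·P·Fᵀ + Q = [18 -24; -24 42]
S = H·P̄·Hᵀ + R = [52]
K = P̄·Hᵀ·S⁻¹ = [-3/13; 9/13]
x' − x̄ = [15/13, -45/13] = K·y
y = (KᵀK)⁻¹·Kᵀ·(x' − x̄) = [-5]
z = y + H·x̄ = [-5] + [4] = [-1]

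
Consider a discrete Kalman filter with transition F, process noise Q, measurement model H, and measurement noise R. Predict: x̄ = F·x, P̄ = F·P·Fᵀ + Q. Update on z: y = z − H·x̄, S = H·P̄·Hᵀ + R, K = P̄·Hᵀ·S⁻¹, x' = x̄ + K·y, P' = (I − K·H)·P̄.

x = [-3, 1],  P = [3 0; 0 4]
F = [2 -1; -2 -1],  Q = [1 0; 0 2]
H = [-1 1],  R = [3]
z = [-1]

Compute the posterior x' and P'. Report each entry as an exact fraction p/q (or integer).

x̄ = F·x = [-7, 5]
P̄ = F·P·Fᵀ + Q = [17 -8; -8 18]
y = z − H·x̄ = [-13]
S = H·P̄·Hᵀ + R = [54]
K = P̄·Hᵀ·S⁻¹ = [-25/54; 13/27]
x' = x̄ + K·y = [-53/54, -34/27]
P' = (I − K·H)·P̄ = [293/54 109/27; 109/27 148/27]

x' = [-53/54, -34/27]
P' = [293/54 109/27; 109/27 148/27]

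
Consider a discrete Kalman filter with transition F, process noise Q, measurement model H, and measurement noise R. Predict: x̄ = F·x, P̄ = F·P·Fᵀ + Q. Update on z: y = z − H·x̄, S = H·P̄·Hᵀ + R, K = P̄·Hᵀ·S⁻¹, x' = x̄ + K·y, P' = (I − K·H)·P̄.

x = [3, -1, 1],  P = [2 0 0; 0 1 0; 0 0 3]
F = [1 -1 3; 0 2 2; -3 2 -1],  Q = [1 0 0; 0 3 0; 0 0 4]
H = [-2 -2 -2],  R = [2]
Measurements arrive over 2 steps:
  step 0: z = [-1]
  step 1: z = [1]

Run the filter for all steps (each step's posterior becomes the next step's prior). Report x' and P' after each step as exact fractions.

step 0: x' = [453/49, 121/49, -1654/147], P' = [919/49 124/49 -1033/49; 124/49 205/49 -318/49; -1033/49 -318/49 4063/147]
step 1: x' = [-683834/210089, 110669/210089, 459949/210089], P' = [10487480/210089 -1018558/210089 -9424090/210089; -1018558/210089 564173/210089 488572/210089; -9424090/210089 488572/210089 8961470/210089]

step 0: x̄ = F·x = [7, 0, -12]
step 0: P̄ = F·P·Fᵀ + Q = [31 16 -17; 16 19 -2; -17 -2 29]
step 0: y = z − H·x̄ = [-11]
step 0: S = H·P̄·Hᵀ + R = [294]
step 0: K = P̄·Hᵀ·S⁻¹ = [-10/49; -11/49; -10/147]
step 0: x' = x̄ + K·y = [453/49, 121/49, -1654/147]
step 0: P' = (I − K·H)·P̄ = [919/49 124/49 -1033/49; 124/49 205/49 -318/49; -1033/49 -318/49 4063/147]
step 1: x̄ = F·x = [-1322/49, -2582/147, -1697/147]
step 1: P̄ = F·P·Fᵀ + Q = [8824/49 4626/49 1494/49; 4626/49 11521/147 8788/147; 1494/49 8788/147 12682/147]
step 1: y = z − H·x̄ = [-16343/147]
step 1: S = H·P̄·Hᵀ + R = [420178/147]
step 1: K = P̄·Hᵀ·S⁻¹ = [-44832/210089; -34187/210089; -25952/210089]
step 1: x' = x̄ + K·y = [-683834/210089, 110669/210089, 459949/210089]
step 1: P' = (I − K·H)·P̄ = [10487480/210089 -1018558/210089 -9424090/210089; -1018558/210089 564173/210089 488572/210089; -9424090/210089 488572/210089 8961470/210089]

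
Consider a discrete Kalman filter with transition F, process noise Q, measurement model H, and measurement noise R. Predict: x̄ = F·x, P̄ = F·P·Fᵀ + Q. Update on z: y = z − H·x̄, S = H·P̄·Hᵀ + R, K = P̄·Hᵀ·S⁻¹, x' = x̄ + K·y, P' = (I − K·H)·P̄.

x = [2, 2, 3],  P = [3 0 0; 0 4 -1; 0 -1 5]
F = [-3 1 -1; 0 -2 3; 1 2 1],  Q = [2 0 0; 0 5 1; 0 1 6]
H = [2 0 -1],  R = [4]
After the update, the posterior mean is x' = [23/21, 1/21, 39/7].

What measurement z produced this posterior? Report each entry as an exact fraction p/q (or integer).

z = [-3]

x̄ = F·x = [-7, 5, 9]
P̄ = F·P·Fᵀ + Q = [40 -28 -5; -28 78 -4; -5 -4 26]
S = H·P̄·Hᵀ + R = [210]
K = P̄·Hᵀ·S⁻¹ = [17/42; -26/105; -6/35]
x' − x̄ = [170/21, -104/21, -24/7] = K·y
y = (KᵀK)⁻¹·Kᵀ·(x' − x̄) = [20]
z = y + H·x̄ = [20] + [-23] = [-3]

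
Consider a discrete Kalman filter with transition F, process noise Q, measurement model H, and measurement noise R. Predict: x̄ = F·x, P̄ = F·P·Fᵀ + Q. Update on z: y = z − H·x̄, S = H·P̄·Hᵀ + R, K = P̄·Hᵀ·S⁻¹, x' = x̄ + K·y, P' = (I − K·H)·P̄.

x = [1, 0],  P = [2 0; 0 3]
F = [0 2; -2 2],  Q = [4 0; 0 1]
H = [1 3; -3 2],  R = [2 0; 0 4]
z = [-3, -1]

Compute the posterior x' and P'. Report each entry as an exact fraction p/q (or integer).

x̄ = F·x = [0, -2]
P̄ = F·P·Fᵀ + Q = [16 12; 12 21]
y = z − H·x̄ = [3, 3]
S = H·P̄·Hᵀ + R = [279 -6; -6 88]
K = P̄·Hᵀ·S⁻¹ = [1108/6129 -532/2043; 553/2043 59/681]
x' = x̄ + K·y = [-488/2043, -632/681]
P' = (I − K·H)·P̄ = [2144/6129 8/2043; 8/2043 122/681]

x' = [-488/2043, -632/681]
P' = [2144/6129 8/2043; 8/2043 122/681]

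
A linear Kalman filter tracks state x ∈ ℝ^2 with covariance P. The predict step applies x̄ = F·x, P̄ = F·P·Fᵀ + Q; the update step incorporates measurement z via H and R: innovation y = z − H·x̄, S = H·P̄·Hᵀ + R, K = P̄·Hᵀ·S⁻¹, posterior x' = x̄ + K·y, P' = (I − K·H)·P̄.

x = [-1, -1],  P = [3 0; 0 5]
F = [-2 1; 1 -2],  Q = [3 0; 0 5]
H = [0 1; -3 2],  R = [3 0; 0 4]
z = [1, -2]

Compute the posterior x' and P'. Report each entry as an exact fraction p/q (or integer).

x' = [125/98, 500/539]
P' = [58/49 60/49; 60/49 1068/539]

x̄ = F·x = [1, 1]
P̄ = F·P·Fᵀ + Q = [20 -16; -16 28]
y = z − H·x̄ = [0, -1]
S = H·P̄·Hᵀ + R = [31 104; 104 488]
K = P̄·Hᵀ·S⁻¹ = [20/49 -27/98; 356/539 39/539]
x' = x̄ + K·y = [125/98, 500/539]
P' = (I − K·H)·P̄ = [58/49 60/49; 60/49 1068/539]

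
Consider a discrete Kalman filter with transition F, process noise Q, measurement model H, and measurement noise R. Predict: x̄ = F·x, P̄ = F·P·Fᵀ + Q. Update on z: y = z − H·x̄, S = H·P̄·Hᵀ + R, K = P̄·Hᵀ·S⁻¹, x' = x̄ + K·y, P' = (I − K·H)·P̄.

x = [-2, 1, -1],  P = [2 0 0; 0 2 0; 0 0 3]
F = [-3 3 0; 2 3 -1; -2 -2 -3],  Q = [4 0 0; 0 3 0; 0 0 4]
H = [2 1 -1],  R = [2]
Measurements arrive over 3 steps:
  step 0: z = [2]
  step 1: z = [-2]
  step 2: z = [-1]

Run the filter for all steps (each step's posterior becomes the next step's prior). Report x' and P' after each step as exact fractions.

step 0: x̄ = F·x = [9, 0, 5]
step 0: P̄ = F·P·Fᵀ + Q = [40 6 0; 6 32 -11; 0 -11 47]
step 0: y = z − H·x̄ = [-11]
step 0: S = H·P̄·Hᵀ + R = [287]
step 0: K = P̄·Hᵀ·S⁻¹ = [86/287; 55/287; -58/287]
step 0: x' = x̄ + K·y = [1637/287, -605/287, 2073/287]
step 0: P' = (I − K·H)·P̄ = [4084/287 -3008/287 4988/287; -3008/287 6159/287 33/287; 4988/287 33/287 10125/287]
step 1: x̄ = F·x = [-6726/287, -614/287, -8283/287]
step 1: P̄ = F·P·Fᵀ + Q = [147479/287 54816/287 32145/287; 54816/287 26507/287 -13018/287; 32145/287 -13018/287 169433/287]
step 1: y = z − H·x̄ = [5209/287]
step 1: S = H·P̄·Hᵀ + R = [903150/287]
step 1: K = P̄·Hᵀ·S⁻¹ = [317629/903150; 16573/100350; -13129/100350]
step 1: x' = x̄ + K·y = [-15400897/903150, 86111/100350, -3134453/100350]
step 1: P' = (I − K·H)·P̄ = [112569607/903150 824809/100350 25769693/100350; 824809/100350 72783/11150 252391/11150; 25769693/100350 252391/11150 5981907/11150]
step 2: x̄ = F·x = [8087948/150525, -26672/90315, 113882027/903150]
step 2: P̄ = F·P·Fᵀ + Q = [52009934/50175 -339266/30105 423899533/150525; -339266/30105 585791/18063 -17709502/90315; 423899533/150525 -17709502/90315 7926120067/903150]
step 2: y = z − H·x̄ = [16190221/903150]
step 2: S = H·P̄·Hᵀ + R = [1841820493/903150]
step 2: K = P̄·Hᵀ·S⁻¹ = [-681217554/1841820493; 186028610/1841820493; -3016420691/1841820493]
step 2: x' = x̄ + K·y = [86752175705/1841820493, 2790891819/1841820493, 178169444164/1841820493]
step 2: P' = (I − K·H)·P̄ = [1395356214556/1841820493 119559256532/1841820493 2911634120752/1841820493; 119559256532/1841820493 21413330767/1841820493 260159786611/1841820493; 2911634120752/1841820493 260159786611/1841820493 6089460869497/1841820493]

step 0: x' = [1637/287, -605/287, 2073/287], P' = [4084/287 -3008/287 4988/287; -3008/287 6159/287 33/287; 4988/287 33/287 10125/287]
step 1: x' = [-15400897/903150, 86111/100350, -3134453/100350], P' = [112569607/903150 824809/100350 25769693/100350; 824809/100350 72783/11150 252391/11150; 25769693/100350 252391/11150 5981907/11150]
step 2: x' = [86752175705/1841820493, 2790891819/1841820493, 178169444164/1841820493], P' = [1395356214556/1841820493 119559256532/1841820493 2911634120752/1841820493; 119559256532/1841820493 21413330767/1841820493 260159786611/1841820493; 2911634120752/1841820493 260159786611/1841820493 6089460869497/1841820493]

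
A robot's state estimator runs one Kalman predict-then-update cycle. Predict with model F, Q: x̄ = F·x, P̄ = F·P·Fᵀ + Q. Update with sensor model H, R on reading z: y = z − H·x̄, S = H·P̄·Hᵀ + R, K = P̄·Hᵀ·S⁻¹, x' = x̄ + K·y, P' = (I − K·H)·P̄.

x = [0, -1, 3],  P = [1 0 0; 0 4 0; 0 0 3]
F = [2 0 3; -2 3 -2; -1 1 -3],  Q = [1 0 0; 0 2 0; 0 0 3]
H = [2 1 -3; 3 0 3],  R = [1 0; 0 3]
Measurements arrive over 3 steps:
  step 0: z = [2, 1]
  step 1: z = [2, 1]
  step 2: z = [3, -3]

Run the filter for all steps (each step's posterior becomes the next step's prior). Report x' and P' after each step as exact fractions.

step 0: x̄ = F·x = [9, -9, -10]
step 0: P̄ = F·P·Fᵀ + Q = [32 -22 -29; -22 54 32; -29 32 35]
step 0: y = z − H·x̄ = [-37, 4]
step 0: S = H·P̄·Hᵀ + R = [566 -6; -6 84]
step 0: K = P̄·Hᵀ·S⁻¹ = [1815/7918 489/3959; -587/3959 1372/3959; -908/3959 1567/7918]
step 0: x' = x̄ + K·y = [8019/7918, -8424/3959, -2860/3959]
step 0: P' = (I − K·H)·P̄ = [10439/7918 -23723/3959 -9461/7918; -23723/3959 122144/3959 25095/3959; -9461/7918 25095/3959 5514/3959]
step 1: x̄ = F·x = [-561/3959, -27571/3959, -7707/7918]
step 1: P̄ = F·P·Fᵀ + Q = [17697/3959 76860/3959 20697/7918; 76860/3959 1095840/3959 214681/3959; 20697/7918 214681/3959 114719/7918]
step 1: y = z − H·x̄ = [50101/7918, 34405/7918]
step 1: S = H·P̄·Hᵀ + R = [1163989/7918 433524/3959; 433524/3959 1747317/7918]
step 1: K = P̄·Hᵀ·S⁻¹ = [893085/8303609 4634553/107946917; 3881970/8303609 83024206/107946917; -848621/8303609 30571760/107946917]
step 1: x' = x̄ + K·y = [78304272/107946917, -71682693/107946917, -42036294/107946917]
step 1: P' = (I − K·H)·P̄ = [145885908/107946917 -703915776/107946917 -141251355/107946917; -703915776/107946917 3819117108/107946917 786939982/107946917; -141251355/107946917 786939982/107946917 171823115/107946917]
step 2: x̄ = F·x = [30499662/107946917, -287584035/107946917, -23878083/107946917]
step 2: P̄ = F·P·Fᵀ + Q = [542882324/107946917 2656996410/107946917 386070738/107946917; 2656996410/107946917 33732482586/107946917 6513290068/107946917; 386070738/107946917 6513290068/107946917 1673935332/107946917]
step 2: y = z − H·x̄ = [478791213/107946917, -343705488/107946917]
step 2: S = H·P̄·Hᵀ + R = [17992773163/107946917 14544523176/107946917; 14544523176/107946917 27224472939/107946917]
step 2: K = P̄·Hᵀ·S⁻¹ = [92111452780/859374895831 38760701274/859374895831; 404287330794/859374895831 652426790690/859374895831; -87263278388/859374895831 241700006282/859374895831]
step 2: x' = x̄ + K·y = [527949606150/859374895831, -2573634845799/859374895831, -1346724284949/859374895831]
step 2: P' = (I − K·H)·P̄ = [1115847295880/859374895831 -5370842922798/859374895831 -1077086594606/859374895831; -5370842922798/859374895831 29215782316854/859374895831 6023269713488/859374895831; -1077086594606/859374895831 6023269713488/859374895831 1318786600888/859374895831]

step 0: x' = [8019/7918, -8424/3959, -2860/3959], P' = [10439/7918 -23723/3959 -9461/7918; -23723/3959 122144/3959 25095/3959; -9461/7918 25095/3959 5514/3959]
step 1: x' = [78304272/107946917, -71682693/107946917, -42036294/107946917], P' = [145885908/107946917 -703915776/107946917 -141251355/107946917; -703915776/107946917 3819117108/107946917 786939982/107946917; -141251355/107946917 786939982/107946917 171823115/107946917]
step 2: x' = [527949606150/859374895831, -2573634845799/859374895831, -1346724284949/859374895831], P' = [1115847295880/859374895831 -5370842922798/859374895831 -1077086594606/859374895831; -5370842922798/859374895831 29215782316854/859374895831 6023269713488/859374895831; -1077086594606/859374895831 6023269713488/859374895831 1318786600888/859374895831]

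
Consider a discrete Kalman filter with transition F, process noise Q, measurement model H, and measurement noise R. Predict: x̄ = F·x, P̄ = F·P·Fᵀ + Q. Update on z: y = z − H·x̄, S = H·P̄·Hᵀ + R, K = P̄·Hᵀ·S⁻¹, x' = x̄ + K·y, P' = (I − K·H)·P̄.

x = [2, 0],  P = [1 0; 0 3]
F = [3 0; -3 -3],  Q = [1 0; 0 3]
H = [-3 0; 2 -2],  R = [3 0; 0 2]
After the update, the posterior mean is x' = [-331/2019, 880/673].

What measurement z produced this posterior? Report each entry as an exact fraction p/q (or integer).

z = [1, -3]

x̄ = F·x = [6, -6]
P̄ = F·P·Fᵀ + Q = [10 -9; -9 39]
S = H·P̄·Hᵀ + R = [93 -114; -114 270]
K = P̄·Hᵀ·S⁻¹ = [-628/2019 19/2019; -203/673 -325/673]
x' − x̄ = [-12445/2019, 4918/673] = K·y
y = (KᵀK)⁻¹·Kᵀ·(x' − x̄) = [19, -27]
z = y + H·x̄ = [19, -27] + [-18, 24] = [1, -3]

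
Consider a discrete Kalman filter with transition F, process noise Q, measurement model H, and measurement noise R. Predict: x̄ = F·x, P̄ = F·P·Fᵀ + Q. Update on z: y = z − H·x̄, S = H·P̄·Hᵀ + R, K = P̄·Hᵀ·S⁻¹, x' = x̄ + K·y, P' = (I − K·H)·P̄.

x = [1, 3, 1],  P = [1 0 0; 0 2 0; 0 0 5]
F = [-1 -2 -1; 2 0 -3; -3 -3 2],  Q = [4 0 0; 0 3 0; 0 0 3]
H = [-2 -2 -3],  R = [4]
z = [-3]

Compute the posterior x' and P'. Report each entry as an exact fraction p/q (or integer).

x' = [199/466, 328/233, -86/233]
P' = [2459/466 2182/233 -2223/233; 2182/233 11874/233 -9356/233; -2223/233 -9356/233 7778/233]

x̄ = F·x = [-8, -1, -10]
P̄ = F·P·Fᵀ + Q = [18 13 5; 13 52 -36; 5 -36 50]
y = z − H·x̄ = [-51]
S = H·P̄·Hᵀ + R = [466]
K = P̄·Hᵀ·S⁻¹ = [-77/466; -11/233; -44/233]
x' = x̄ + K·y = [199/466, 328/233, -86/233]
P' = (I − K·H)·P̄ = [2459/466 2182/233 -2223/233; 2182/233 11874/233 -9356/233; -2223/233 -9356/233 7778/233]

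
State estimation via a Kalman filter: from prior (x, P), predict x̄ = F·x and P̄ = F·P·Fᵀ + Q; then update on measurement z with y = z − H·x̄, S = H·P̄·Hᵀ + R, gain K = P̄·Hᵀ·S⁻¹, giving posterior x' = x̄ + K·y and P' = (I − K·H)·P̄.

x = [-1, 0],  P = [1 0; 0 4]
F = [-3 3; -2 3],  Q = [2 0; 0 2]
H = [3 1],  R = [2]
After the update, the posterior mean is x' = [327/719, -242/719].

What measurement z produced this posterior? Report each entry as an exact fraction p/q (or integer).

x̄ = F·x = [3, 2]
P̄ = F·P·Fᵀ + Q = [47 42; 42 42]
S = H·P̄·Hᵀ + R = [719]
K = P̄·Hᵀ·S⁻¹ = [183/719; 168/719]
x' − x̄ = [-1830/719, -1680/719] = K·y
y = (KᵀK)⁻¹·Kᵀ·(x' − x̄) = [-10]
z = y + H·x̄ = [-10] + [11] = [1]

z = [1]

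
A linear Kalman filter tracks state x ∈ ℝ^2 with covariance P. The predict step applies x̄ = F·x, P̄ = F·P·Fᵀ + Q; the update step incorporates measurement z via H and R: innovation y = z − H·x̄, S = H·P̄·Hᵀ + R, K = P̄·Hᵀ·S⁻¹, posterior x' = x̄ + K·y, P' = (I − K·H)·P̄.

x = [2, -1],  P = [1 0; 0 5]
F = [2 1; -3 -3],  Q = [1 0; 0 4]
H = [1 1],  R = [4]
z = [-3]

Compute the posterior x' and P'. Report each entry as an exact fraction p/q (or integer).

x̄ = F·x = [3, -3]
P̄ = F·P·Fᵀ + Q = [10 -21; -21 58]
y = z − H·x̄ = [-3]
S = H·P̄·Hᵀ + R = [30]
K = P̄·Hᵀ·S⁻¹ = [-11/30; 37/30]
x' = x̄ + K·y = [41/10, -67/10]
P' = (I − K·H)·P̄ = [179/30 -223/30; -223/30 371/30]

x' = [41/10, -67/10]
P' = [179/30 -223/30; -223/30 371/30]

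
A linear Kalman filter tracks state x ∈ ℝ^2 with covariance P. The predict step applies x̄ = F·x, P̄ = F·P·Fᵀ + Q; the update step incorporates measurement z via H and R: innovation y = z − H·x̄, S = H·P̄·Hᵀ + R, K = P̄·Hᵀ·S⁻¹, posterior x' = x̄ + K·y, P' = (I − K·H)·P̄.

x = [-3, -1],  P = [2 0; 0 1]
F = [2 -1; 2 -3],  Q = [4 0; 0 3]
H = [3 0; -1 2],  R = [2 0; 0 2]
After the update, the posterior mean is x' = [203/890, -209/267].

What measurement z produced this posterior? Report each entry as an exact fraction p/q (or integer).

z = [1, -2]

x̄ = F·x = [-5, -3]
P̄ = F·P·Fᵀ + Q = [13 11; 11 20]
S = H·P̄·Hᵀ + R = [119 27; 27 51]
K = P̄·Hᵀ·S⁻¹ = [291/890 3/890; 15/89 128/267]
x' − x̄ = [4653/890, 592/267] = K·y
y = (KᵀK)⁻¹·Kᵀ·(x' − x̄) = [16, -1]
z = y + H·x̄ = [16, -1] + [-15, -1] = [1, -2]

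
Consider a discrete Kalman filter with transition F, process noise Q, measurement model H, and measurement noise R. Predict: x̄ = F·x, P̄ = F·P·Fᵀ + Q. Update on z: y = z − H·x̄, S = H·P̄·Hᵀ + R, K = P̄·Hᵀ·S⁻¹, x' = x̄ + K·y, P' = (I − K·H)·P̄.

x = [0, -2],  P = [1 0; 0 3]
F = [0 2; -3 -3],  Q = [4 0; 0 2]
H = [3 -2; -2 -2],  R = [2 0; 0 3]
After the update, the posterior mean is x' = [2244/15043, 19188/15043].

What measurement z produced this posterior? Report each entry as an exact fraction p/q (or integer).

z = [-2, -3]

x̄ = F·x = [-4, 6]
P̄ = F·P·Fᵀ + Q = [16 -18; -18 38]
S = H·P̄·Hᵀ + R = [514 92; 92 75]
K = P̄·Hᵀ·S⁻¹ = [2966/15043 -2836/15043; -3035/15043 -4300/15043]
x' − x̄ = [62416/15043, -71070/15043] = K·y
y = (KᵀK)⁻¹·Kᵀ·(x' − x̄) = [22, 1]
z = y + H·x̄ = [22, 1] + [-24, -4] = [-2, -3]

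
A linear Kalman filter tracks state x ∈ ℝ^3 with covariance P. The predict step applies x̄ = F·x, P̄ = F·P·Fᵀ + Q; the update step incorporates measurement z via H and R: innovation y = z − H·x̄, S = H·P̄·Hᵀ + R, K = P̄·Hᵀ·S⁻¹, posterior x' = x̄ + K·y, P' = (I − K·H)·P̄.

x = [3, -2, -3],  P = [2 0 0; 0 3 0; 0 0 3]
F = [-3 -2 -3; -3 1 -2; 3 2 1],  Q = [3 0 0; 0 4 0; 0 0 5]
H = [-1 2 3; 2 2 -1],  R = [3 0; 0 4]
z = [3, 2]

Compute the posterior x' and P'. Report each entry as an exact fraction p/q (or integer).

x̄ = F·x = [4, -5, 2]
P̄ = F·P·Fᵀ + Q = [60 30 -39; 30 37 -18; -39 -18 38]
y = z − H·x̄ = [11, 6]
S = H·P̄·Hᵀ + R = [451 -371; -371 898]
K = P̄·Hᵀ·S⁻¹ = [-7939/89119 18454/89119; 15804/89119 21614/89119; 48674/267357 -25145/267357]
x' = x̄ + K·y = [379871/89119, -142067/89119, 919258/267357]
P' = (I − K·H)·P̄ = [376851/89119 -210828/89119 258230/89119; -210828/89119 170115/89119 -167882/89119; 258230/89119 -167882/89119 642668/267357]

x' = [379871/89119, -142067/89119, 919258/267357]
P' = [376851/89119 -210828/89119 258230/89119; -210828/89119 170115/89119 -167882/89119; 258230/89119 -167882/89119 642668/267357]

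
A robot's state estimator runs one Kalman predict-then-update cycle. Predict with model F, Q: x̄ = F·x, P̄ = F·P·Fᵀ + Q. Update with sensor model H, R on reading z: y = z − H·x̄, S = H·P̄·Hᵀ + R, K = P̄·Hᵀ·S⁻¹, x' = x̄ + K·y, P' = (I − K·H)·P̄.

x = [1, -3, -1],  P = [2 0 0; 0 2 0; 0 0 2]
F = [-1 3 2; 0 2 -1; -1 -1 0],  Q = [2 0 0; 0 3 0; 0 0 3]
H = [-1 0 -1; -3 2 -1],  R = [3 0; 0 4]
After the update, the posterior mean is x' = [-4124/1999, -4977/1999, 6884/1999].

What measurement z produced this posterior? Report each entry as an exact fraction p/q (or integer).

z = [-3, -2]

x̄ = F·x = [-12, -5, 2]
P̄ = F·P·Fᵀ + Q = [30 8 -4; 8 13 -4; -4 -4 7]
S = H·P̄·Hᵀ + R = [32 73; 73 229]
K = P̄·Hᵀ·S⁻¹ = [-844/1999 -342/1999; -1354/1999 484/1999; -468/1999 123/1999]
x' − x̄ = [19864/1999, 5018/1999, 2886/1999] = K·y
y = (KᵀK)⁻¹·Kᵀ·(x' − x̄) = [-13, -26]
z = y + H·x̄ = [-13, -26] + [10, 24] = [-3, -2]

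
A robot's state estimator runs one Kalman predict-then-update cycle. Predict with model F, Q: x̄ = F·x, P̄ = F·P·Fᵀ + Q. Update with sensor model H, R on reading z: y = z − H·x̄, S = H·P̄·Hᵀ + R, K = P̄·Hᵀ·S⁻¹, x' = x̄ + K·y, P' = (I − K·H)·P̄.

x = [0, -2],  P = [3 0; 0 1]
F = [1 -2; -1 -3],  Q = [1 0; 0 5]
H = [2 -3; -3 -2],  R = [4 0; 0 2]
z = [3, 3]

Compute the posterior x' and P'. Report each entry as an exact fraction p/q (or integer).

x' = [-361/2043, -743/681]
P' = [4382/22473 -500/7491; -500/7491 636/2497]

x̄ = F·x = [4, 6]
P̄ = F·P·Fᵀ + Q = [8 3; 3 17]
y = z − H·x̄ = [13, 27]
S = H·P̄·Hᵀ + R = [153 69; 69 178]
K = P̄·Hᵀ·S⁻¹ = [3316/22473 -1691/7491; -1681/7491 -386/2497]
x' = x̄ + K·y = [-361/2043, -743/681]
P' = (I − K·H)·P̄ = [4382/22473 -500/7491; -500/7491 636/2497]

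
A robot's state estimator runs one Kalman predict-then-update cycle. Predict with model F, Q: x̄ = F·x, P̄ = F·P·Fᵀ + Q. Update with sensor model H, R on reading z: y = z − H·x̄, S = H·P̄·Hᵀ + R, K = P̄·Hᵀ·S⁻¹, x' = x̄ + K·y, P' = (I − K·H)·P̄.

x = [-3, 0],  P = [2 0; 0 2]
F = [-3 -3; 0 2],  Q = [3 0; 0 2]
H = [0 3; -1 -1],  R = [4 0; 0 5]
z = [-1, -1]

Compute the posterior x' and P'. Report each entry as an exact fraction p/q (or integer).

x' = [1233/464, -103/348]
P' = [2139/464 -51/116; -51/116 37/87]

x̄ = F·x = [9, 0]
P̄ = F·P·Fᵀ + Q = [39 -12; -12 10]
y = z − H·x̄ = [-1, 8]
S = H·P̄·Hᵀ + R = [94 6; 6 30]
K = P̄·Hᵀ·S⁻¹ = [-153/464 -387/464; 37/116 1/348]
x' = x̄ + K·y = [1233/464, -103/348]
P' = (I − K·H)·P̄ = [2139/464 -51/116; -51/116 37/87]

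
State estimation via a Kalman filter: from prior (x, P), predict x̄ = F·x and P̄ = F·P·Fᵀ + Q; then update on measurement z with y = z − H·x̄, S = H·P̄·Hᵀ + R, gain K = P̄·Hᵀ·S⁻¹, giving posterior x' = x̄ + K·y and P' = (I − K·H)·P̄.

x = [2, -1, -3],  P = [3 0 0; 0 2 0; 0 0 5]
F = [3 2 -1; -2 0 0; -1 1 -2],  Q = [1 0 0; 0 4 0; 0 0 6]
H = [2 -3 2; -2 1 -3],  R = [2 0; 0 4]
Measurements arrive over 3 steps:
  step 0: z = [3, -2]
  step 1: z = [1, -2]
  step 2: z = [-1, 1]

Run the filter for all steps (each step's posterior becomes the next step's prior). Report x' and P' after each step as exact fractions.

step 0: x' = [6028/34393, -24044/34393, 11026/34393], P' = [197306/34393 44048/34393 -120672/34393; 44048/34393 31804/34393 -7524/34393; -120672/34393 -7524/34393 98968/34393]
step 1: x' = [6163278/82274471, -9826304/82274471, 29979737/82274471], P' = [425272021/82274471 99335212/82274471 -253323540/82274471; 99335212/82274471 69560628/82274471 -19584432/82274471; -253323540/82274471 -19584432/82274471 203461050/82274471]
step 2: x' = [-164491568317/1414712017711, 19910008732/1414712017711, -456274269451/1414712017711], P' = [7209036164153/1414712017711 1686181290224/1414712017711 -4288859774130/1414712017711; 1686181290224/1414712017711 1191436485212/1414712017711 -322661992484/1414712017711; -4288859774130/1414712017711 -322661992484/1414712017711 3454912845452/1414712017711]

step 0: x̄ = F·x = [7, -4, 3]
step 0: P̄ = F·P·Fᵀ + Q = [41 -18 5; -18 16 6; 5 6 31]
step 0: y = z − H·x̄ = [-29, 25]
step 0: S = H·P̄·Hᵀ + R = [618 -526; -526 559]
step 0: K = P̄·Hᵀ·S⁻¹ = [10562/34393 2863/34393; -11182/34393 -8430/34393; -10418/34393 -15771/34393]
step 0: x' = x̄ + K·y = [6028/34393, -24044/34393, 11026/34393]
step 0: P' = (I − K·H)·P̄ = [197306/34393 44048/34393 -120672/34393; 44048/34393 31804/34393 -7524/34393; -120672/34393 -7524/34393 98968/34393]
step 1: x̄ = F·x = [-41030/34393, -12056/34393, -52124/34393]
step 1: P̄ = F·P·Fᵀ + Q = [3319035/34393 -1601372/34393 354654/34393; -1601372/34393 926796/34393 -176172/34393; 354654/34393 -176172/34393 290652/34393]
step 1: y = z − H·x̄ = [184533/34393, -295162/34393]
step 1: S = H·P̄·Hᵀ + R = [47016458/34393 -36095848/34393; -36095848/34393 28674744/34393]
step 1: K = P̄·Hᵀ·S⁻¹ = [22945663/82274471 4380895/164548942; -24590162/82274471 -17589125/82274471; -20485842/82274471 -61660251/164548942]
step 1: x' = x̄ + K·y = [6163278/82274471, -9826304/82274471, 29979737/82274471]
step 1: P' = (I − K·H)·P̄ = [425272021/82274471 99335212/82274471 -253323540/82274471; 99335212/82274471 69560628/82274471 -19584432/82274471; -253323540/82274471 -19584432/82274471 203461050/82274471]
step 2: x̄ = F·x = [-394209/1041449, -12326556/82274471, -75949056/82274471]
step 2: P̄ = F·P·Fᵀ + Q = [90907946/1041449 -43742026/1041449 9292435/1041449; -43742026/1041449 2030185968/82274471 -361420542/82274471; 9292435/1041449 -361420542/82274471 668696819/82274471]
step 2: y = z − H·x̄ = [94928995/82274471, -195531163/82274471]
step 2: S = H·P̄·Hᵀ + R = [101515226938/82274471 -77791259798/82274471; -77791259798/82274471 61904698007/82274471]
step 2: K = P̄·Hᵀ·S⁻¹ = [390904454687/1414712017711 33672071077/1414712017711; -423635430078/1414712017711 -303235029446/1414712017711; -349953939952/1414712017711 -527420245145/1414712017711]
step 2: x' = x̄ + K·y = [-164491568317/1414712017711, 19910008732/1414712017711, -456274269451/1414712017711]
step 2: P' = (I − K·H)·P̄ = [7209036164153/1414712017711 1686181290224/1414712017711 -4288859774130/1414712017711; 1686181290224/1414712017711 1191436485212/1414712017711 -322661992484/1414712017711; -4288859774130/1414712017711 -322661992484/1414712017711 3454912845452/1414712017711]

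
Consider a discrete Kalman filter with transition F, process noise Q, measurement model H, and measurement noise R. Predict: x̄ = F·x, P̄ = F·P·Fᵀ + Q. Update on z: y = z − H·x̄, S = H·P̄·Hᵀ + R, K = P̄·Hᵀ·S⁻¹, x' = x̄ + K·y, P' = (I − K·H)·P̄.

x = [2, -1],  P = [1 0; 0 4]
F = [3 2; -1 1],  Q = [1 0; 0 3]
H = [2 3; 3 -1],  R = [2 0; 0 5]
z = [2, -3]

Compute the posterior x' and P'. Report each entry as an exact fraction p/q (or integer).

x̄ = F·x = [4, -3]
P̄ = F·P·Fᵀ + Q = [26 5; 5 8]
y = z − H·x̄ = [3, -18]
S = H·P̄·Hᵀ + R = [238 167; 167 217]
K = P̄·Hᵀ·S⁻¹ = [2348/23757 6185/23757; 6209/23757 -4012/23757]
x' = x̄ + K·y = [-3086/7919, 6524/7919]
P' = (I − K·H)·P̄ = [8861/23757 -4342/23757; -4342/23757 7034/23757]

x' = [-3086/7919, 6524/7919]
P' = [8861/23757 -4342/23757; -4342/23757 7034/23757]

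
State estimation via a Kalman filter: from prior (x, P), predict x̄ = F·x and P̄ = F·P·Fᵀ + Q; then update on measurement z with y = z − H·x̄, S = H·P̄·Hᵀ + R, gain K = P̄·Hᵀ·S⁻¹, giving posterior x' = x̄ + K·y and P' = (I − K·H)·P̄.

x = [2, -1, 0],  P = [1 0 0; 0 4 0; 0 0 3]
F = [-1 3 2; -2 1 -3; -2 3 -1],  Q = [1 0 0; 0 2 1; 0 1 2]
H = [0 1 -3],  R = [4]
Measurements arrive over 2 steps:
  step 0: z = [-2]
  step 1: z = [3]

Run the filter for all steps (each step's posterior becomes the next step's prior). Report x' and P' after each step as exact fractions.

step 0: x̄ = F·x = [-5, -5, -7]
step 0: P̄ = F·P·Fᵀ + Q = [50 -4 32; -4 37 26; 32 26 45]
step 0: y = z − H·x̄ = [-18]
step 0: S = H·P̄·Hᵀ + R = [290]
step 0: K = P̄·Hᵀ·S⁻¹ = [-10/29; -41/290; -109/290]
step 0: x' = x̄ + K·y = [35/29, -356/145, -34/145]
step 0: P' = (I − K·H)·P̄ = [450/29 -526/29 -162/29; -526/29 9049/290 3071/290; -162/29 3071/290 1169/290]
step 1: x̄ = F·x = [-1311/145, -604/145, -1384/145]
step 1: P̄ = F·P·Fᵀ + Q = [165799/290 23038/145 74758/145; 23038/145 10662/145 23677/145; 74758/145 23677/145 69702/145]
step 1: y = z − H·x̄ = [-3113/145]
step 1: S = H·P̄·Hᵀ + R = [496498/145]
step 1: K = P̄·Hᵀ·S⁻¹ = [-100618/248249; -60369/496498; -185429/496498]
step 1: x' = x̄ + K·y = [-84349/248249, -772111/496498, -758019/496498]
step 1: P' = (I − K·H)·P̄ = [4575919/496498 -2448604/248249 -682044/248249; -2448604/248249 11374107/496498 3871861/496498; -682044/248249 3871861/496498 1537859/496498]

step 0: x' = [35/29, -356/145, -34/145], P' = [450/29 -526/29 -162/29; -526/29 9049/290 3071/290; -162/29 3071/290 1169/290]
step 1: x' = [-84349/248249, -772111/496498, -758019/496498], P' = [4575919/496498 -2448604/248249 -682044/248249; -2448604/248249 11374107/496498 3871861/496498; -682044/248249 3871861/496498 1537859/496498]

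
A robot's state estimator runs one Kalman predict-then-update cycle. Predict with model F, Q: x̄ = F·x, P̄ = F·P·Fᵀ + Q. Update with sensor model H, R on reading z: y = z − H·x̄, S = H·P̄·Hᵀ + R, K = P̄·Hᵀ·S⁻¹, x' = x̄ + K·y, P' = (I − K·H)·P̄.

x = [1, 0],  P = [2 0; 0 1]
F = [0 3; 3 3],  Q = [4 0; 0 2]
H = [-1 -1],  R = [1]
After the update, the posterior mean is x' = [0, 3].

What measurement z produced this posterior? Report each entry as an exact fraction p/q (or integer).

x̄ = F·x = [0, 3]
P̄ = F·P·Fᵀ + Q = [13 9; 9 29]
S = H·P̄·Hᵀ + R = [61]
K = P̄·Hᵀ·S⁻¹ = [-22/61; -38/61]
x' − x̄ = [0, 0] = K·y
y = (KᵀK)⁻¹·Kᵀ·(x' − x̄) = [0]
z = y + H·x̄ = [0] + [-3] = [-3]

z = [-3]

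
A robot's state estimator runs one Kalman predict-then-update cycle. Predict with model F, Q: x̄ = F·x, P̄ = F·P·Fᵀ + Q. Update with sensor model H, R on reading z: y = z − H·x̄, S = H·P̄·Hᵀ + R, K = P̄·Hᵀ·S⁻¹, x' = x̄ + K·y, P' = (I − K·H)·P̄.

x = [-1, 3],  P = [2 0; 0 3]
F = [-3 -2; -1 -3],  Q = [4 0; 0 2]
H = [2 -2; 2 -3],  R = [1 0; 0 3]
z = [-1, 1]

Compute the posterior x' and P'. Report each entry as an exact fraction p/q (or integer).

x' = [-3187/1123, -5269/2246]
P' = [5070/1123 4338/1123; 4338/1123 7741/2246]

x̄ = F·x = [-3, -8]
P̄ = F·P·Fᵀ + Q = [34 24; 24 31]
y = z − H·x̄ = [-11, -17]
S = H·P̄·Hᵀ + R = [69 82; 82 130]
K = P̄·Hᵀ·S⁻¹ = [1464/1123 -958/1123; 935/1123 -1957/2246]
x' = x̄ + K·y = [-3187/1123, -5269/2246]
P' = (I − K·H)·P̄ = [5070/1123 4338/1123; 4338/1123 7741/2246]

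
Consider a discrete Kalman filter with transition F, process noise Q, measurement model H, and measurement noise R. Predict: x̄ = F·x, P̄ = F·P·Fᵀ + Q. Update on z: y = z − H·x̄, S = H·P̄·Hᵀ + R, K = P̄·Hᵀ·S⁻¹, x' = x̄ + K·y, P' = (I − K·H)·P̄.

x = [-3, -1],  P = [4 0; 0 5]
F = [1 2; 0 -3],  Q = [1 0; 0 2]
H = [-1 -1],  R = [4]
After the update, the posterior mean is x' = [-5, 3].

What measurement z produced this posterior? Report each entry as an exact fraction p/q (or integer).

x̄ = F·x = [-5, 3]
P̄ = F·P·Fᵀ + Q = [25 -30; -30 47]
S = H·P̄·Hᵀ + R = [16]
K = P̄·Hᵀ·S⁻¹ = [5/16; -17/16]
x' − x̄ = [0, 0] = K·y
y = (KᵀK)⁻¹·Kᵀ·(x' − x̄) = [0]
z = y + H·x̄ = [0] + [2] = [2]

z = [2]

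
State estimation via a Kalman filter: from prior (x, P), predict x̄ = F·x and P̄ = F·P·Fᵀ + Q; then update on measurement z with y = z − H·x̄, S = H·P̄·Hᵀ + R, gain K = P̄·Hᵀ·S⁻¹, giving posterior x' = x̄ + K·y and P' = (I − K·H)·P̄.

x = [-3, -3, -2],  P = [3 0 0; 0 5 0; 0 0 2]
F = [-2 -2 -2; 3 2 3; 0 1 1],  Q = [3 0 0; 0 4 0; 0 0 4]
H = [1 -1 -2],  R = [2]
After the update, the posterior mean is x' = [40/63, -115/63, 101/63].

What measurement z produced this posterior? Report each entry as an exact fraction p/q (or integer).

z = [-1]

x̄ = F·x = [16, -21, -5]
P̄ = F·P·Fᵀ + Q = [43 -50 -14; -50 69 16; -14 16 11]
S = H·P̄·Hᵀ + R = [378]
K = P̄·Hᵀ·S⁻¹ = [121/378; -151/378; -26/189]
x' − x̄ = [-968/63, 1208/63, 416/63] = K·y
y = (KᵀK)⁻¹·Kᵀ·(x' − x̄) = [-48]
z = y + H·x̄ = [-48] + [47] = [-1]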